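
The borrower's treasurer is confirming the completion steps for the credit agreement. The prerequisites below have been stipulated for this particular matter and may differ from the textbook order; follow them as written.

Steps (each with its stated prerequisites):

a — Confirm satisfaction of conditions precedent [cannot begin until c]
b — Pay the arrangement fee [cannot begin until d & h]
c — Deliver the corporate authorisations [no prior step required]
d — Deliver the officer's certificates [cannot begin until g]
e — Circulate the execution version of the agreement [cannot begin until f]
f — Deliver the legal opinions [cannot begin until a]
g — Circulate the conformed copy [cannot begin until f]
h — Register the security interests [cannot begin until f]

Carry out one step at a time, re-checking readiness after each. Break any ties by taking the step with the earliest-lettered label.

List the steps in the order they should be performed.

c → a → f → e → g → d → h → b

Only c has no prerequisites, so it is first.
a needed c, now all done → a.
That leaves f as the only ready step → f.
e, g and h are all available; e has the earlier label → e.
g and h are both available; g has the earlier label → g.
d and h are both available; d has the earlier label → d.
h is the only step now ready → h.
b needed d and h, now all done → b.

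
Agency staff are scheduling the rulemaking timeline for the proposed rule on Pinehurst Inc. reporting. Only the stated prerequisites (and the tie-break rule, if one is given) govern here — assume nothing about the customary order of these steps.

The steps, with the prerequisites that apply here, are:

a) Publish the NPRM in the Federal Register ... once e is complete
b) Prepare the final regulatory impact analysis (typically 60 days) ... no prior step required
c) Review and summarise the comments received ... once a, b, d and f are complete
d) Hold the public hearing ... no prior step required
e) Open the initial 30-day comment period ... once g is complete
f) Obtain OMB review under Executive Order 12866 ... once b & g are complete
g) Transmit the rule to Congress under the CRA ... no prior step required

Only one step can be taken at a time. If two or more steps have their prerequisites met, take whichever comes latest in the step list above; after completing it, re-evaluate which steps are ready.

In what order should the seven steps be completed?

g → e → d → b → f → a → c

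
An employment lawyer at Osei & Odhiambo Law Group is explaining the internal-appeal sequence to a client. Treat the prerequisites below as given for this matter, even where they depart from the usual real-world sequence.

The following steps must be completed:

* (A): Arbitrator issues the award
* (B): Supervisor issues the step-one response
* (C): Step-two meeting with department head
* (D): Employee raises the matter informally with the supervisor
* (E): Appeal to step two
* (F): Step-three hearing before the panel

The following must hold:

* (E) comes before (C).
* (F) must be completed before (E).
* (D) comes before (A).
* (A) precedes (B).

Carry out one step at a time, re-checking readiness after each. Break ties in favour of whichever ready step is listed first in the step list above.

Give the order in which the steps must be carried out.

(D), (A), (B), (F), (E), (C)

Nothing is required for (D) and (F). (D) is listed earlier → (D) first.
Ready: (A) and (F). (A) is listed earlier → (A).
Now (B) and (F) have their prerequisites met. (B) is listed earlier, so (B) next.
(F) is the only step now ready → (F).
(E) needed (F), now all done → (E).
(C) needed (E), now all done → (C).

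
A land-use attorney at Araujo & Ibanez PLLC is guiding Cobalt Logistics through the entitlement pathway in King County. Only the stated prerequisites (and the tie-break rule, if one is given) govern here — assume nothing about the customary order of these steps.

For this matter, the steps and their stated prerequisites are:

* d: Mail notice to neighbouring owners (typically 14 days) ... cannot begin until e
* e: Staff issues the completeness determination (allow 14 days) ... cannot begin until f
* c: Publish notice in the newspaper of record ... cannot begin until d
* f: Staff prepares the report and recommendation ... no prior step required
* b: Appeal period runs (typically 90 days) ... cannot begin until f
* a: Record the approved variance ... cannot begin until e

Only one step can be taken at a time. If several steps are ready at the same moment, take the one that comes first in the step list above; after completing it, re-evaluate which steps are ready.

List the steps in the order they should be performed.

f → e → d → c → b → a

Only f has no prerequisites, so it is first.
e and b are both available; e is listed earlier → e.
d, b and a are all available; d is listed earlier → d.
Now c, b and a have their prerequisites met. c is listed earlier, so c next.
Now b and a have their prerequisites met. b is listed earlier, so b next.
a needed e, now all done → a.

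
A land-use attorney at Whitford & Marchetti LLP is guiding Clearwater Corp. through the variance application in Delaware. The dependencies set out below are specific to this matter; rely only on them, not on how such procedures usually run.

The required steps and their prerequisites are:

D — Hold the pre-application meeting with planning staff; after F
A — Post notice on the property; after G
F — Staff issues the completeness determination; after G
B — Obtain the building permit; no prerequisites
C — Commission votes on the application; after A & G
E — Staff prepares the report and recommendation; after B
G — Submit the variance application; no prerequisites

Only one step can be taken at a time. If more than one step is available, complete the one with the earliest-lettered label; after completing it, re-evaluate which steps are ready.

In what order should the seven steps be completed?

B, E, G, A, C, F, D

Nothing is required for B and G. B has the earlier label → B first.
E now also ready, so the ready set is {E, G}; E has the earlier label → E.
Next only G has its prerequisites met → G.
A and F are both available; A has the earlier label → A.
C now also ready, so the ready set is {C, F}; C has the earlier label → C.
F needed G, now all done → F.
Next only D has its prerequisites met → D.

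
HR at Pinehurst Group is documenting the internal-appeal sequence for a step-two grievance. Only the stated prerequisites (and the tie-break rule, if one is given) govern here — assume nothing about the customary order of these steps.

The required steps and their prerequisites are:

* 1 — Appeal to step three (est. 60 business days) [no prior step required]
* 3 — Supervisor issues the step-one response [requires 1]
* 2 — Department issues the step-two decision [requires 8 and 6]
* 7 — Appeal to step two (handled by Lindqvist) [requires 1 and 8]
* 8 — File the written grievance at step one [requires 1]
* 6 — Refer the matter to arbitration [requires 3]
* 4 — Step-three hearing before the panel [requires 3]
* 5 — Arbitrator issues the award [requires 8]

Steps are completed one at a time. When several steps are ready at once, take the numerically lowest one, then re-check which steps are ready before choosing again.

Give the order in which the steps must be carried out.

1, 3, 4, 6, 8, 2, 5, 7

1 has no prerequisites → 1 first.
Ready: 3 and 8. 3 has the earlier label → 3.
4 and 6 now also ready, so the ready set is {4, 6, 8}; 4 has the earlier label → 4.
Now 6 and 8 have their prerequisites met. 6 has the earlier label, so 6 next.
8 needed 1, now all done → 8.
2, 5 and 7 are all available; 2 has the earlier label → 2.
Now 5 and 7 have their prerequisites met. 5 has the earlier label, so 5 next.
7 is the only step now ready → 7.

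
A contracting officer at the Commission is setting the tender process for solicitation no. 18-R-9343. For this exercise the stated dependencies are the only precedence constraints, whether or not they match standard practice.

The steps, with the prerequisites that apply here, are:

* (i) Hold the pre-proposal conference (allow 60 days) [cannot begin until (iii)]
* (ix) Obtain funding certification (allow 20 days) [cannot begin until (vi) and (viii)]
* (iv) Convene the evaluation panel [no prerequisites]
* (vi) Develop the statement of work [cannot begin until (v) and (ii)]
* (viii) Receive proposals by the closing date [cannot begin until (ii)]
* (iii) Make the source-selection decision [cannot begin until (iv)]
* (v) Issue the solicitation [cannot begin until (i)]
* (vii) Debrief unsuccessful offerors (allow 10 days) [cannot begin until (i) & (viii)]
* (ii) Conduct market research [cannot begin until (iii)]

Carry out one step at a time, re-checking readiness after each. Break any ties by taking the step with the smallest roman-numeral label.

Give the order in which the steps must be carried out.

(iv), (iii), (i), (ii), (v), (vi), (viii), (vii), (ix)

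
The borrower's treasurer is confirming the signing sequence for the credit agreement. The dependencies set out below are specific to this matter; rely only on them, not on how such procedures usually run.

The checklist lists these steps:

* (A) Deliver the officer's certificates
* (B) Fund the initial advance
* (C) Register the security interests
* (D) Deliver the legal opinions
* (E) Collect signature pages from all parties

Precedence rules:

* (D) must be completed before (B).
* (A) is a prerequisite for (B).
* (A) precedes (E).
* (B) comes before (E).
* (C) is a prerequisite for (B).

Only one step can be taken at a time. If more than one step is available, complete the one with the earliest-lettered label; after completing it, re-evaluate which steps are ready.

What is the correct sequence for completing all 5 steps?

(A) (C) (D) (B) (E)

(A), (C) and (D) have no prerequisites; (A) has the earlier label, so (A) is first.
(C) and (D) are both available; (C) has the earlier label → (C).
(D) is the only step now ready → (D).
(B) is the only step now ready → (B).
(E) needed (A) and (B), now all done → (E).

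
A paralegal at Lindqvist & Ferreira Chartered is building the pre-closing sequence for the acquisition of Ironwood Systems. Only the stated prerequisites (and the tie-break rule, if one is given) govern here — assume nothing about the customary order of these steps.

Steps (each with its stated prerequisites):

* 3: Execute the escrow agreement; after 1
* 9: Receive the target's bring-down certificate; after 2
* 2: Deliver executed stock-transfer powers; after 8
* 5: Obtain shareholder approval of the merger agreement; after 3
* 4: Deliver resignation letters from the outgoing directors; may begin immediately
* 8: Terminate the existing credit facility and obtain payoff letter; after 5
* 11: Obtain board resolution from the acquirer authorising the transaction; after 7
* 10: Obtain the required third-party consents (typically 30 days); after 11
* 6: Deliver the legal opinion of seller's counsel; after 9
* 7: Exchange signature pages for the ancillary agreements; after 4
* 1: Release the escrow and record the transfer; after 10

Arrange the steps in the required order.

4, 7, 11, 10, 1, 3, 5, 8, 2, 9, 6

4 has no prerequisites → 4 first.
Next only 7 has its prerequisites met → 7.
Next only 11 has its prerequisites met → 11.
10 needed 11, now all done → 10.
1 needed 10, now all done → 1.
Next only 3 has its prerequisites met → 3.
That leaves 5 as the only ready step → 5.
Next only 8 has its prerequisites met → 8.
That leaves 2 as the only ready step → 2.
9 needed 2, now all done → 9.
That leaves 6 as the only ready step → 6.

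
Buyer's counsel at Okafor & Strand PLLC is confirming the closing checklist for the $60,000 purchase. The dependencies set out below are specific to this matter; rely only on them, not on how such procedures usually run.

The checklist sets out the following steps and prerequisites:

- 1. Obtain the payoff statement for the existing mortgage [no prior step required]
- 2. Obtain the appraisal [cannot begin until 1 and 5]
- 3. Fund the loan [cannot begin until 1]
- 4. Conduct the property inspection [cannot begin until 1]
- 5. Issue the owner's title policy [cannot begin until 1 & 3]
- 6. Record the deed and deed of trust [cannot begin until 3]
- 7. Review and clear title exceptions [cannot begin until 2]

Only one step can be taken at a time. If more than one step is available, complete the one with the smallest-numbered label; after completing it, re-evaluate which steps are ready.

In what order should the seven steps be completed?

1 3 4 5 2 6 7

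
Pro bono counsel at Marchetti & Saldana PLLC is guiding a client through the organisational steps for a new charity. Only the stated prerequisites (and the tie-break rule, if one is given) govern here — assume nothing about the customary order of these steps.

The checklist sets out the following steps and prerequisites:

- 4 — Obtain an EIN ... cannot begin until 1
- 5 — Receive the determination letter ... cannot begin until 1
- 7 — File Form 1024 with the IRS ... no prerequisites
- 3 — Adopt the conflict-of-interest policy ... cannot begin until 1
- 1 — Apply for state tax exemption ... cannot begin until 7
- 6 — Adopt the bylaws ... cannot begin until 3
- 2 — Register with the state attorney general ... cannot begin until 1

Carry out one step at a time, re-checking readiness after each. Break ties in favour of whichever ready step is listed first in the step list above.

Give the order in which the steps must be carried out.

7, 1, 4, 5, 3, 6, 2

7 is the only step with nothing outstanding, so it goes first.
Next only 1 has its prerequisites met → 1.
Now 4, 5, 3 and 2 have their prerequisites met. 4 is listed earlier, so 4 next.
Now 5, 3 and 2 have their prerequisites met. 5 is listed earlier, so 5 next.
Ready: 3 and 2. 3 is listed earlier → 3.
6 now also ready, so the ready set is {6, 2}; 6 is listed earlier → 6.
2 needed 1, now all done → 2.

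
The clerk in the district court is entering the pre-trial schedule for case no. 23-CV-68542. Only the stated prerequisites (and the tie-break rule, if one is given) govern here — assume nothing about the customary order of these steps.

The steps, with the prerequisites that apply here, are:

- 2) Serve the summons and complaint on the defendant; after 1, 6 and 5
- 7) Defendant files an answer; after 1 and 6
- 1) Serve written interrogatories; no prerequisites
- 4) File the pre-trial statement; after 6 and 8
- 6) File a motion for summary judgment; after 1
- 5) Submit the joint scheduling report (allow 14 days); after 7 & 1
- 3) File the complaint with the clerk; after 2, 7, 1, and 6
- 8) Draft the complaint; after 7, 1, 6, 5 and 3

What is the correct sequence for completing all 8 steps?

Only 1 has no prerequisites, so it is first.
6 needed 1, now all done → 6.
7 is the only step now ready → 7.
5 is the only step now ready → 5.
2 needed 1, 6 and 5, now all done → 2.
3 needed 2, 7, 1 and 6, now all done → 3.
That leaves 8 as the only ready step → 8.
4 needed 6 and 8, now all done → 4.

1, 6, 7, 5, 2, 3, 8, 4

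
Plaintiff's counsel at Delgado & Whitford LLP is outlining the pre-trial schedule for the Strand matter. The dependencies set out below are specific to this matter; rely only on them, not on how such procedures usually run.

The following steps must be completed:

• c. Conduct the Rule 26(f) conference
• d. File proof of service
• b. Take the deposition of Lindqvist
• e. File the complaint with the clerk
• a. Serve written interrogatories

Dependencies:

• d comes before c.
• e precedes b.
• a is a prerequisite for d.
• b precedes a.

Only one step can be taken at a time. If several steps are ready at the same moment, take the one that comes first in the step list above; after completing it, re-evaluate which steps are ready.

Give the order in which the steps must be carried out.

e has no prerequisites → e first.
b needed e, now all done → b.
a is the only step now ready → a.
d needed a, now all done → d.
That leaves c as the only ready step → c.

e → b → a → d → c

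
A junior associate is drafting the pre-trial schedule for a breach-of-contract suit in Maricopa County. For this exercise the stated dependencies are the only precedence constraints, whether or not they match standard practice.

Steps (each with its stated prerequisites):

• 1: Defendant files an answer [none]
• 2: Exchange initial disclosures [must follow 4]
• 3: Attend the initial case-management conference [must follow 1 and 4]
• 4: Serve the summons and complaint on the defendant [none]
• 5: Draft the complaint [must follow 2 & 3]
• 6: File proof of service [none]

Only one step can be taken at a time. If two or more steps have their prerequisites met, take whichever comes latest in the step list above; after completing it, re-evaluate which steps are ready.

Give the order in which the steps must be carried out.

6, 4, 2, 1, 3, 5

Nothing is required for 6, 4 and 1. 6 is listed later → 6 first.
Ready: 4 and 1. 4 is listed later → 4.
Now 2 and 1 have their prerequisites met. 2 is listed later, so 2 next.
1 is the only step now ready → 1.
3 is the only step now ready → 3.
5 needed 3 and 2, now all done → 5.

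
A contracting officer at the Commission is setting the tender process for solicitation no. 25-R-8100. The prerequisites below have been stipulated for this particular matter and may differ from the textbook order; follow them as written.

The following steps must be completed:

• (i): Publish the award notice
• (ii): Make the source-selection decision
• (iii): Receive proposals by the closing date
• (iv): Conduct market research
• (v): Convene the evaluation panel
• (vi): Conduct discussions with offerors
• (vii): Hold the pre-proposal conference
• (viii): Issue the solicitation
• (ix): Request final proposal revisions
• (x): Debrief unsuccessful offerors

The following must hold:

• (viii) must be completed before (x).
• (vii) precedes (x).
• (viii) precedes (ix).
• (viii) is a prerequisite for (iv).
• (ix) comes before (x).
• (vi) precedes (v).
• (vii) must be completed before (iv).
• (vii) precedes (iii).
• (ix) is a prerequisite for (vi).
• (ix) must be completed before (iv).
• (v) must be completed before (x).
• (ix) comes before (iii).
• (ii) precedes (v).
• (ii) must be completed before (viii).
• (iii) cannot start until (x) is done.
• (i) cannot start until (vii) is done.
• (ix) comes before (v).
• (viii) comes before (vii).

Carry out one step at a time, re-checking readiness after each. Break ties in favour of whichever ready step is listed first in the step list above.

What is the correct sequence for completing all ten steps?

(ii), (viii), (vii), (i), (ix), (iv), (vi), (v), (x), (iii)

(ii) has no prerequisites → (ii) first.
Next only (viii) has its prerequisites met → (viii).
(vii) and (ix) are both available; (vii) is listed earlier → (vii).
Now (i) and (ix) have their prerequisites met. (i) is listed earlier, so (i) next.
Next only (ix) has its prerequisites met → (ix).
Ready: (iv) and (vi). (iv) is listed earlier → (iv).
(vi) needed (ix), now all done → (vi).
(v) needed (ii), (vi) and (ix), now all done → (v).
(x) needed (v), (vii), (viii) and (ix), now all done → (x).
Next only (iii) has its prerequisites met → (iii).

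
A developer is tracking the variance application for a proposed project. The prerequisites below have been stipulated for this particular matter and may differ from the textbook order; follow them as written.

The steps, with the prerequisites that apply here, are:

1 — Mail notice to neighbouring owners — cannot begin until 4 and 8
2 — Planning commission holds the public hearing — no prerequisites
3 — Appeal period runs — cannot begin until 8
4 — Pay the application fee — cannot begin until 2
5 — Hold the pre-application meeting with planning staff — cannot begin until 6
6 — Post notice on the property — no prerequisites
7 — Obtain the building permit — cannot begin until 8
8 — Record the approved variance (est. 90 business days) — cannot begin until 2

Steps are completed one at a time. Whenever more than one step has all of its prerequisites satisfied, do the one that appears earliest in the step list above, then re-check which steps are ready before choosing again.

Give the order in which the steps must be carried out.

2, 4, 6, 5, 8, 1, 3, 7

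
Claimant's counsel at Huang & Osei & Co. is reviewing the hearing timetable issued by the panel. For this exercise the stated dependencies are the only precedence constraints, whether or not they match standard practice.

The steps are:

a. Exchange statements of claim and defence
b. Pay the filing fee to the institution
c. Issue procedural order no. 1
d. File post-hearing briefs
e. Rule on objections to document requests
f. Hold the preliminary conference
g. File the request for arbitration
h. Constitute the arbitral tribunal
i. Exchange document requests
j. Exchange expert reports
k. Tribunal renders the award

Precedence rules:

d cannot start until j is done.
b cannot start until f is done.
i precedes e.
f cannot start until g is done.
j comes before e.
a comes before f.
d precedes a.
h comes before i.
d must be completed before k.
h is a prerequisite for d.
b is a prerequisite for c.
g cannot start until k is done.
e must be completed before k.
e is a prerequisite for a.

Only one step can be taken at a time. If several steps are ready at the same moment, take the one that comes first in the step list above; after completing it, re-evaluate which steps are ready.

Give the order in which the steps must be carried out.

h i j d e a k g f b c

Nothing is required for h and j. h is listed earlier → h first.
i now also ready, so the ready set is {i, j}; i is listed earlier → i.
That leaves j as the only ready step → j.
d and e are both available; d is listed earlier → d.
e needed i and j, now all done → e.
a and k are both available; a is listed earlier → a.
Next only k has its prerequisites met → k.
g needed k, now all done → g.
f needed a and g, now all done → f.
Next only b has its prerequisites met → b.
That leaves c as the only ready step → c.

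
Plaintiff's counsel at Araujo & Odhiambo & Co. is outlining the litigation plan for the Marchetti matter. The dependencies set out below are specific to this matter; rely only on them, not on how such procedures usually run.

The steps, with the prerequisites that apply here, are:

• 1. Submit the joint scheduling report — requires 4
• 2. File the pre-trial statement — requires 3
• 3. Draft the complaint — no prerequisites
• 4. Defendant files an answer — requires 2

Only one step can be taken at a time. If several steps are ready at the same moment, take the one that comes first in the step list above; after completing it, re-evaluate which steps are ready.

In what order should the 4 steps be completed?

Only 3 has no prerequisites, so it is first.
2 needed 3, now all done → 2.
4 needed 2, now all done → 4.
Next only 1 has its prerequisites met → 1.

3 → 2 → 4 → 1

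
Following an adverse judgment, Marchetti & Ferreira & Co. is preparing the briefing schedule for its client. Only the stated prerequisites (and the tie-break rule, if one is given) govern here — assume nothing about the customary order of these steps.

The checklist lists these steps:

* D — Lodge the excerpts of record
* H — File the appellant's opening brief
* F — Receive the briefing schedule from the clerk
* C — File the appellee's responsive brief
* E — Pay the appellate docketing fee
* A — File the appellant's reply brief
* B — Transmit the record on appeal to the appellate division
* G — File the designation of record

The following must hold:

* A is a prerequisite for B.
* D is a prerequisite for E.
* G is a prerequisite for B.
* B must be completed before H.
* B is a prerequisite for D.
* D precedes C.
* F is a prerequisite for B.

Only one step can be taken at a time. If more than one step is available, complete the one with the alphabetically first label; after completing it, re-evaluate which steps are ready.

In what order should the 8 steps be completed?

Nothing is required for A, F and G. A has the earlier label → A first.
F and G are both available; F has the earlier label → F.
G is the only step now ready → G.
That leaves B as the only ready step → B.
Ready: D and H. D has the earlier label → D.
C, E and H are all available; C has the earlier label → C.
E and H are both available; E has the earlier label → E.
H needed B, now all done → H.

A, F, G, B, D, C, E, H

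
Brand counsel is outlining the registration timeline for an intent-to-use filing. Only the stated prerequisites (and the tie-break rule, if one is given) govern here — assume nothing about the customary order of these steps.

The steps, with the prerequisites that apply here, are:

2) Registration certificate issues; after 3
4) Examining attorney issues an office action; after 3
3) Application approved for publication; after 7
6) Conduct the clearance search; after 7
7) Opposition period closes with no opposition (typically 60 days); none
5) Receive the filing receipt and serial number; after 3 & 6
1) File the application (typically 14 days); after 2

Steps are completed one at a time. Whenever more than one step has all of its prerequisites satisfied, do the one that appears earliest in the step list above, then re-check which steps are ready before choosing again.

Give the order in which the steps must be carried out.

7 has no prerequisites → 7 first.
3 and 6 are both available; 3 is listed earlier → 3.
2 and 4 now also ready, so the ready set is {2, 4, 6}; 2 is listed earlier → 2.
1 now also ready, so the ready set is {4, 6, 1}; 4 is listed earlier → 4.
Ready: 6 and 1. 6 is listed earlier → 6.
5 now also ready, so the ready set is {5, 1}; 5 is listed earlier → 5.
That leaves 1 as the only ready step → 1.

7, 3, 2, 4, 6, 5, 1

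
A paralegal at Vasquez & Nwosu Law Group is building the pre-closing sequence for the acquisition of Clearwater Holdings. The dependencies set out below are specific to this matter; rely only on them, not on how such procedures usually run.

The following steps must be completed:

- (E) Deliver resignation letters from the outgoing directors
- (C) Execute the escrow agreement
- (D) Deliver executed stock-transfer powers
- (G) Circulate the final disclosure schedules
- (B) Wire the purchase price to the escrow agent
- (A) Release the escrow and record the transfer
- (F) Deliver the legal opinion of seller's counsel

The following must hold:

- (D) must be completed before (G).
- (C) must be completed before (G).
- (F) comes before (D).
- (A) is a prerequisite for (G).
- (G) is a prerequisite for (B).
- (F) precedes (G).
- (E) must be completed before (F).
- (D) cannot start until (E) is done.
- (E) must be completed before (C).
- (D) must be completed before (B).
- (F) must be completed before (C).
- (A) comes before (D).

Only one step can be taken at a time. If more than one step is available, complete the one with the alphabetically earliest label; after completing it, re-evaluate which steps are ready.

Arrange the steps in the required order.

(A) and (E) have no prerequisites; (A) has the earlier label, so (A) is first.
Next only (E) has its prerequisites met → (E).
(F) needed (E), now all done → (F).
Ready: (C) and (D). (C) has the earlier label → (C).
(D) needed (A), (E) and (F), now all done → (D).
That leaves (G) as the only ready step → (G).
Next only (B) has its prerequisites met → (B).

(A) (E) (F) (C) (D) (G) (B)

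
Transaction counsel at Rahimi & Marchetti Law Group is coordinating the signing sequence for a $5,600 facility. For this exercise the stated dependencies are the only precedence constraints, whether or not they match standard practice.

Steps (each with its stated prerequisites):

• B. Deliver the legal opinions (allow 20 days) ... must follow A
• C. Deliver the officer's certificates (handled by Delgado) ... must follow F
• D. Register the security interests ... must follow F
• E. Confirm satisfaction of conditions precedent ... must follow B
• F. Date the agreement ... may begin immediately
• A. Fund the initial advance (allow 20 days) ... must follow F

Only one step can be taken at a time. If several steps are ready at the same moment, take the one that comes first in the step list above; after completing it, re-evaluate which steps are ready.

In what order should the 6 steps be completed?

F, C, D, A, B, E

F has no prerequisites → F first.
Ready: C, D and A. C is listed earlier → C.
D and A are both available; D is listed earlier → D.
Next only A has its prerequisites met → A.
B is the only step now ready → B.
E is the only step now ready → E.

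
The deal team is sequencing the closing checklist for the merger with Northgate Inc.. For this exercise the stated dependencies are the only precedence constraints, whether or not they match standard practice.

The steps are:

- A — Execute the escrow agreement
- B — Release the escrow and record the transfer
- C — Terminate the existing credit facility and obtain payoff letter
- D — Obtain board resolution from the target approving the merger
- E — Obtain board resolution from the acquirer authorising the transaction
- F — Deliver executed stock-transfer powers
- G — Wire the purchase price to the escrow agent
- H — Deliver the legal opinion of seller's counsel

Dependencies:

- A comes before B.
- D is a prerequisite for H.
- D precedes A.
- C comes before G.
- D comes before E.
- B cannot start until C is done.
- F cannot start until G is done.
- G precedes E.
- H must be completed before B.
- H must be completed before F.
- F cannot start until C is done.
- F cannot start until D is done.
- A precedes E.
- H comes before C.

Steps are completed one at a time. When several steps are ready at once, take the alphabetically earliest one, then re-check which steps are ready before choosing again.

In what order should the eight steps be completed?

D is the only step with nothing outstanding, so it goes first.
A and H are both available; A has the earlier label → A.
H is the only step now ready → H.
C is the only step now ready → C.
Ready: B and G. B has the earlier label → B.
Next only G has its prerequisites met → G.
Ready: E and F. E has the earlier label → E.
F needed C, D, G and H, now all done → F.

D → A → H → C → B → G → E → F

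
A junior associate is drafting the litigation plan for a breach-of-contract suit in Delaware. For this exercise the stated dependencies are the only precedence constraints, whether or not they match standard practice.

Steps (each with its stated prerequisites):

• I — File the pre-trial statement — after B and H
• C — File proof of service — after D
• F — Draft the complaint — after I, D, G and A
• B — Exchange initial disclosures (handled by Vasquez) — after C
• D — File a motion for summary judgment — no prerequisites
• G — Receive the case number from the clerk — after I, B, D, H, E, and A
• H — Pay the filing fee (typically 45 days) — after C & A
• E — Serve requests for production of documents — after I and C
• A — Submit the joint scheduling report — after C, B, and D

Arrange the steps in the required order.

D is the only step with nothing outstanding, so it goes first.
Next only C has its prerequisites met → C.
B is the only step now ready → B.
Next only A has its prerequisites met → A.
H needed C and A, now all done → H.
I is the only step now ready → I.
E needed I and C, now all done → E.
Next only G has its prerequisites met → G.
F needed I, D, G and A, now all done → F.

D C B A H I E G F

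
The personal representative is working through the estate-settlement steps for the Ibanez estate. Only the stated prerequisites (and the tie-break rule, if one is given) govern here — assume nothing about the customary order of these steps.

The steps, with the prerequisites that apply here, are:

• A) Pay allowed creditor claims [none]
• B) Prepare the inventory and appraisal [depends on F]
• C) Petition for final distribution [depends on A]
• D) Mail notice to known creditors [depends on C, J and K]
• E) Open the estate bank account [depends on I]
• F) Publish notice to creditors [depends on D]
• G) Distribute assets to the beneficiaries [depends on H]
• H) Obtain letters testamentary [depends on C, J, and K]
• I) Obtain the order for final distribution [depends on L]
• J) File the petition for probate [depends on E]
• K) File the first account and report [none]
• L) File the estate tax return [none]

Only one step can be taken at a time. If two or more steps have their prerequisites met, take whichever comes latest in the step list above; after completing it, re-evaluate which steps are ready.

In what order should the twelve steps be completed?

L K I E J A C H G D F B

Nothing is required for L, K and A. L is listed later → L first.
Now K, I and A have their prerequisites met. K is listed later, so K next.
Now I and A have their prerequisites met. I is listed later, so I next.
E now also ready, so the ready set is {E, A}; E is listed later → E.
Ready: J and A. J is listed later → J.
That leaves A as the only ready step → A.
Next only C has its prerequisites met → C.
Ready: H and D. H is listed later → H.
G now also ready, so the ready set is {G, D}; G is listed later → G.
D needed K, J and C, now all done → D.
Next only F has its prerequisites met → F.
That leaves B as the only ready step → B.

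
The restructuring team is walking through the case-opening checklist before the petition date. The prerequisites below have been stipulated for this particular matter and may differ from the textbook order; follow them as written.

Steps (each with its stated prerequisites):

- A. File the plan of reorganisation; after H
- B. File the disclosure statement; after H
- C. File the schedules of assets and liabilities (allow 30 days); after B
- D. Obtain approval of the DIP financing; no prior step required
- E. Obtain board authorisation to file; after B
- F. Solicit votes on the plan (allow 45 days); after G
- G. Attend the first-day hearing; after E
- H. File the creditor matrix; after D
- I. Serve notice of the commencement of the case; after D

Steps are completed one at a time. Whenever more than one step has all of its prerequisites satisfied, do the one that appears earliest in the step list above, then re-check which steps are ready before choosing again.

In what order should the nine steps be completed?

D, H, A, B, C, E, G, F, I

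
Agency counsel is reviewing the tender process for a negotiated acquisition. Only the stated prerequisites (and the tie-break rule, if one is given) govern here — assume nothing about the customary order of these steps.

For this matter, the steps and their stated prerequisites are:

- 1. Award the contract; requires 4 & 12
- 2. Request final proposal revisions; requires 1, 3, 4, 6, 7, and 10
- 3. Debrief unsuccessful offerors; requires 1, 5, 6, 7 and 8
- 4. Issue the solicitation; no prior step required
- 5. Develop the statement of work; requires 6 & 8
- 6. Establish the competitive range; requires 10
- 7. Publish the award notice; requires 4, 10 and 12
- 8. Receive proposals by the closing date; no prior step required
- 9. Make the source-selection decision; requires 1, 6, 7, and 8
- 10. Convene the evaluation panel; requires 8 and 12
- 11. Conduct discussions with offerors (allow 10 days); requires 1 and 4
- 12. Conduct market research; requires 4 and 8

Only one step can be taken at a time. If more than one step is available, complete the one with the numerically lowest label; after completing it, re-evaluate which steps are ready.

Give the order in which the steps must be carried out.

4 8 12 1 10 6 5 7 3 2 9 11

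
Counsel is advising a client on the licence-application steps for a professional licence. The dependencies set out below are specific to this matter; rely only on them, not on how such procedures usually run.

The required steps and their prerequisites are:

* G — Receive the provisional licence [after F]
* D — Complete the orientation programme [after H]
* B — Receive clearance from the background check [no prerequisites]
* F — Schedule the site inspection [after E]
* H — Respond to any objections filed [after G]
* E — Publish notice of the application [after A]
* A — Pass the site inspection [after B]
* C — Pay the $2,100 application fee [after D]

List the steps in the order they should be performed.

B is the only step with nothing outstanding, so it goes first.
A is the only step now ready → A.
That leaves E as the only ready step → E.
That leaves F as the only ready step → F.
That leaves G as the only ready step → G.
H needed G, now all done → H.
Next only D has its prerequisites met → D.
C needed D, now all done → C.

B, A, E, F, G, H, D, C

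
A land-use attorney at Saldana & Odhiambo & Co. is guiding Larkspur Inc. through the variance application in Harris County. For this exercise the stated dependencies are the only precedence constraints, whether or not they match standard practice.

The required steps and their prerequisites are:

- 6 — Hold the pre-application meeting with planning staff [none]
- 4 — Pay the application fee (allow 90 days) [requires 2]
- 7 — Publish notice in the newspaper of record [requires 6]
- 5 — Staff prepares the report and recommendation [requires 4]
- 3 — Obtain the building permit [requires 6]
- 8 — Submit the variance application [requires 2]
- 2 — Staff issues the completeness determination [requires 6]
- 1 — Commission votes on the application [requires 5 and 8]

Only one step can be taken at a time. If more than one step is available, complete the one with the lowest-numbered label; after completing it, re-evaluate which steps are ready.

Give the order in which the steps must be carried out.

Only 6 has no prerequisites, so it is first.
Now 2, 3 and 7 have their prerequisites met. 2 has the earlier label, so 2 next.
Ready: 3, 4, 7 and 8. 3 has the earlier label → 3.
Now 4, 7 and 8 have their prerequisites met. 4 has the earlier label, so 4 next.
Ready: 5, 7 and 8. 5 has the earlier label → 5.
Ready: 7 and 8. 7 has the earlier label → 7.
8 needed 2, now all done → 8.
Next only 1 has its prerequisites met → 1.

6 → 2 → 3 → 4 → 5 → 7 → 8 → 1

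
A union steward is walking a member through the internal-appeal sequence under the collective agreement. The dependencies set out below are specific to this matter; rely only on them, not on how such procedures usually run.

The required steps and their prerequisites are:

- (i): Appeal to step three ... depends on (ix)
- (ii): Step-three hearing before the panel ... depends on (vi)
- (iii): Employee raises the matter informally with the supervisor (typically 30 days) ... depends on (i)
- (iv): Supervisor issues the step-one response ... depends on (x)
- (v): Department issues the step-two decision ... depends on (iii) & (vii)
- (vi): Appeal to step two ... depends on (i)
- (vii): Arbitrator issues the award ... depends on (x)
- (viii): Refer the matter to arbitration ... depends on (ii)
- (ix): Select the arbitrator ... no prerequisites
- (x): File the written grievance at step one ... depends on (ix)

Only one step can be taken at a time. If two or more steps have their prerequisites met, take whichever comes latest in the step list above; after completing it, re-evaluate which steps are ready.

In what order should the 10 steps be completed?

(ix) (x) (vii) (iv) (i) (vi) (iii) (v) (ii) (viii)

Only (ix) has no prerequisites, so it is first.
Ready: (x) and (i). (x) is listed later → (x).
(vii) and (iv) now also ready, so the ready set is {(vii), (iv), (i)}; (vii) is listed later → (vii).
(iv) and (i) are both available; (iv) is listed later → (iv).
Next only (i) has its prerequisites met → (i).
Now (vi) and (iii) have their prerequisites met. (vi) is listed later, so (vi) next.
Ready: (iii) and (ii). (iii) is listed later → (iii).
(v) and (ii) are both available; (v) is listed later → (v).
That leaves (ii) as the only ready step → (ii).
(viii) needed (ii), now all done → (viii).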